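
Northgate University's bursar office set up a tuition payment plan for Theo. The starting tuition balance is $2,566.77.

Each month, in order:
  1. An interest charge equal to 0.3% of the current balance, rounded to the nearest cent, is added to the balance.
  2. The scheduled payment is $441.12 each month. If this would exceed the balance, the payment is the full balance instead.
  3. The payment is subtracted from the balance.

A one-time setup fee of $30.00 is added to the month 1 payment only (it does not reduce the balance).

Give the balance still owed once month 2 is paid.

Month 1: $2,566.77 +$7.70 interest = $2,574.47; pay $441.12 (+ $30.00 fee) → $2,133.35
Month 2: $2,133.35 +$6.40 interest = $2,139.75; pay $441.12 → $1,698.63

$1,698.63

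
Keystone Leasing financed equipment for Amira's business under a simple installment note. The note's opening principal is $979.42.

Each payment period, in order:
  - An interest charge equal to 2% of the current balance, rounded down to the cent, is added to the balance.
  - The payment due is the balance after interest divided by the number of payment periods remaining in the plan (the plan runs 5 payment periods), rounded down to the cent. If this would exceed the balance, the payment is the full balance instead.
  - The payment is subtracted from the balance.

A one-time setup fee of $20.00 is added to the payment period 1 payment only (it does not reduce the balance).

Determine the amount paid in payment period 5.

Payment period 1: $979.42 +$19.58 interest = $999.00; pay $199.80 (+ $20.00 fee) → $799.20
Payment period 2: $799.20 +$15.98 interest = $815.18; pay $203.79 → $611.39
Payment period 3: $611.39 +$12.22 interest = $623.61; pay $207.87 → $415.74
Payment period 4: $415.74 +$8.31 interest = $424.05; pay $212.02 → $212.03
Payment period 5: $212.03 +$4.24 interest = $216.27; pay $216.27 → $0.00

$216.27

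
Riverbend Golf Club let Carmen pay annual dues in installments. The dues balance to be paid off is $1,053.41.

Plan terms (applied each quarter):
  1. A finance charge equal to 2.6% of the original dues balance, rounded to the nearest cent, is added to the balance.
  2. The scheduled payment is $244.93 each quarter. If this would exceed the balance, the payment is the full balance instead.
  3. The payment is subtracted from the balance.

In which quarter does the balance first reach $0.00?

Quarter 1: opening $1,053.41; interest $27.39 → $1,080.80; payment $244.93; balance $835.87
Quarter 2: opening $835.87; interest $27.39 → $863.26; payment $244.93; balance $618.33
Quarter 3: opening $618.33; interest $27.39 → $645.72; payment $244.93; balance $400.79
Quarter 4: opening $400.79; interest $27.39 → $428.18; payment $244.93; balance $183.25
Quarter 5: opening $183.25; interest $27.39 → $210.64; payment $210.64; balance $0.00
Balance reaches $0.00 in quarter 5.

5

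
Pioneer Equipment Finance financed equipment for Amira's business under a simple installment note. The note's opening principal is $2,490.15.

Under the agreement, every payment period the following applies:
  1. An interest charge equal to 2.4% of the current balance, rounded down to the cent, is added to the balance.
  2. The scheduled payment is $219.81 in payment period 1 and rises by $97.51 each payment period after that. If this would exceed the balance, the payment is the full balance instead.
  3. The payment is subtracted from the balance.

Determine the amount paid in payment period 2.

$317.32

Payment period 1: $2,490.15 +$59.76 interest = $2,549.91; pay $219.81 → $2,330.10
Payment period 2: $2,330.10 +$55.92 interest = $2,386.02; pay $317.32 → $2,068.70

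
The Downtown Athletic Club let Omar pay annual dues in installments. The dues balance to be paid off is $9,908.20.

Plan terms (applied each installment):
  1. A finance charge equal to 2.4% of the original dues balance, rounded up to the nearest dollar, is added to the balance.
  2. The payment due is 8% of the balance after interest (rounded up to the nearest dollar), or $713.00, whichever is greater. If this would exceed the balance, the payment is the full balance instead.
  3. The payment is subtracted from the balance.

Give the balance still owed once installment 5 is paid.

$7,370.20

Installment 1: opening $9,908.20; interest $238.00 → $10,146.20; payment $812.00; balance $9,334.20
Installment 2: opening $9,334.20; interest $238.00 → $9,572.20; payment $766.00; balance $8,806.20
Installment 3: opening $8,806.20; interest $238.00 → $9,044.20; payment $724.00; balance $8,320.20
Installment 4: opening $8,320.20; interest $238.00 → $8,558.20; payment $713.00; balance $7,845.20
Installment 5: opening $7,845.20; interest $238.00 → $8,083.20; payment $713.00; balance $7,370.20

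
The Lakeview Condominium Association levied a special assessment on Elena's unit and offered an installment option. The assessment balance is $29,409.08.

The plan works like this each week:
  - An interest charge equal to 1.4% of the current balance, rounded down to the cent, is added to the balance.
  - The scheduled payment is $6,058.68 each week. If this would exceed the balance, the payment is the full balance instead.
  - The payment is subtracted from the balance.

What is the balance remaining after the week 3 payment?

$12,229.92

Week 1: $29,409.08 +$411.72 interest = $29,820.80; pay $6,058.68 → $23,762.12
Week 2: $23,762.12 +$332.66 interest = $24,094.78; pay $6,058.68 → $18,036.10
Week 3: $18,036.10 +$252.50 interest = $18,288.60; pay $6,058.68 → $12,229.92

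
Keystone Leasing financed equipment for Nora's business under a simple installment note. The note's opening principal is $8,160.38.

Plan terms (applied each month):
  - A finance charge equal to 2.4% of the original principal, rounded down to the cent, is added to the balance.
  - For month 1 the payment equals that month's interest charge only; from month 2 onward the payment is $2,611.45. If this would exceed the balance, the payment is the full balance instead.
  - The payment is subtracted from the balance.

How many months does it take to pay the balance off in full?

# | Opening | Interest | Payment | End bal
1 | $8,160.38 | $195.84 | $195.84 | $8,160.38
2 | $8,160.38 | $195.84 | $2,611.45 | $5,744.77
3 | $5,744.77 | $195.84 | $2,611.45 | $3,329.16
4 | $3,329.16 | $195.84 | $2,611.45 | $913.55
5 | $913.55 | $195.84 | $1,109.39 | $0.00
Balance reaches $0.00 in month 5.

5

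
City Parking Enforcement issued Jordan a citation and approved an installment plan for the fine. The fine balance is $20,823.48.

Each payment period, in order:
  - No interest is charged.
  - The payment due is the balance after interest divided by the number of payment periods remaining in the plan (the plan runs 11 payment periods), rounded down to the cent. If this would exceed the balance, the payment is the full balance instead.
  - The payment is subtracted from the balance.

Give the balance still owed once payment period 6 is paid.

# | Opening | Payment | End bal
1 | $20,823.48 | $1,893.04 | $18,930.44
2 | $18,930.44 | $1,893.04 | $17,037.40
3 | $17,037.40 | $1,893.04 | $15,144.36
4 | $15,144.36 | $1,893.04 | $13,251.32
5 | $13,251.32 | $1,893.04 | $11,358.28
6 | $11,358.28 | $1,893.04 | $9,465.24

$9,465.24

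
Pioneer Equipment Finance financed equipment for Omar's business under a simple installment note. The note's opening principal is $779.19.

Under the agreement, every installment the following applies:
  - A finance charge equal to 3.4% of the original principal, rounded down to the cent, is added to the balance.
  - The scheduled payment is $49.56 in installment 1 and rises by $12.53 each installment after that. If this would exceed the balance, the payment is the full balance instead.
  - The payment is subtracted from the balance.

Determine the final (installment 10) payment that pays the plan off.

# | Opening | Interest | Payment | End bal
1 | $779.19 | $26.49 | $49.56 | $756.12
2 | $756.12 | $26.49 | $62.09 | $720.52
3 | $720.52 | $26.49 | $74.62 | $672.39
4 | $672.39 | $26.49 | $87.15 | $611.73
5 | $611.73 | $26.49 | $99.68 | $538.54
6 | $538.54 | $26.49 | $112.21 | $452.82
7 | $452.82 | $26.49 | $124.74 | $354.57
8 | $354.57 | $26.49 | $137.27 | $243.79
9 | $243.79 | $26.49 | $149.80 | $120.48
10 | $120.48 | $26.49 | $146.97 | $0.00

$146.97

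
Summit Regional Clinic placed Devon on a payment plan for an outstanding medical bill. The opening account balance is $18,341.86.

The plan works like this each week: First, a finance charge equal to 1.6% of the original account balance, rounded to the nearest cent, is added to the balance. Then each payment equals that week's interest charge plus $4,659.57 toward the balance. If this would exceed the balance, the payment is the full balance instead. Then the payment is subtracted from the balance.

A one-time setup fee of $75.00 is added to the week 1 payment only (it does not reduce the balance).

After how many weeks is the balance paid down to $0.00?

4

# | Opening | Interest | Payment | Fee | End bal
1 | $18,341.86 | $293.47 | $4,953.04 | $75.00 | $13,682.29
2 | $13,682.29 | $293.47 | $4,953.04 | — | $9,022.72
3 | $9,022.72 | $293.47 | $4,953.04 | — | $4,363.15
4 | $4,363.15 | $293.47 | $4,656.62 | — | $0.00
Balance reaches $0.00 in week 4.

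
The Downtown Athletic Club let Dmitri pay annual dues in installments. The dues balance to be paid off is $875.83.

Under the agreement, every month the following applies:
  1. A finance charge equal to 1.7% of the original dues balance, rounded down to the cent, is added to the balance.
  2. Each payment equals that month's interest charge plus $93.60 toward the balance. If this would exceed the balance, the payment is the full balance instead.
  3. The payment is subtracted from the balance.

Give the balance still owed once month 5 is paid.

$407.83

# | Opening | Interest | Payment | End bal
1 | $875.83 | $14.88 | $108.48 | $782.23
2 | $782.23 | $14.88 | $108.48 | $688.63
3 | $688.63 | $14.88 | $108.48 | $595.03
4 | $595.03 | $14.88 | $108.48 | $501.43
5 | $501.43 | $14.88 | $108.48 | $407.83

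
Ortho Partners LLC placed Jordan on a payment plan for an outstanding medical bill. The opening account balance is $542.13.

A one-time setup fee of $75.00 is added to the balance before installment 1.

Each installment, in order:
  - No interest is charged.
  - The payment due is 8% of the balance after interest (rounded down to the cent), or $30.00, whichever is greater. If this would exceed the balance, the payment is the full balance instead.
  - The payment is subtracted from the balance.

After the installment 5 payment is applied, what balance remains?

# | Opening | Payment | End bal
1 | $617.13 | $49.37 | $567.76
2 | $567.76 | $45.42 | $522.34
3 | $522.34 | $41.78 | $480.56
4 | $480.56 | $38.44 | $442.12
5 | $442.12 | $35.36 | $406.76

$406.76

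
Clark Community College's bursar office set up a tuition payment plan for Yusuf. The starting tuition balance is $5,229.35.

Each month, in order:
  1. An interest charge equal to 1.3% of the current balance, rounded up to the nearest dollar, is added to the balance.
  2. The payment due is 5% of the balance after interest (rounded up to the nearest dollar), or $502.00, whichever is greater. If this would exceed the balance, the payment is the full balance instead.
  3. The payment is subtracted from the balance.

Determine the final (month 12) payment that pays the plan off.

Month 1: $5,229.35 +$68.00 interest = $5,297.35; pay $502.00 → $4,795.35
Month 2: $4,795.35 +$63.00 interest = $4,858.35; pay $502.00 → $4,356.35
Month 3: $4,356.35 +$57.00 interest = $4,413.35; pay $502.00 → $3,911.35
Month 4: $3,911.35 +$51.00 interest = $3,962.35; pay $502.00 → $3,460.35
Month 5: $3,460.35 +$45.00 interest = $3,505.35; pay $502.00 → $3,003.35
Month 6: $3,003.35 +$40.00 interest = $3,043.35; pay $502.00 → $2,541.35
Month 7: $2,541.35 +$34.00 interest = $2,575.35; pay $502.00 → $2,073.35
Month 8: $2,073.35 +$27.00 interest = $2,100.35; pay $502.00 → $1,598.35
Month 9: $1,598.35 +$21.00 interest = $1,619.35; pay $502.00 → $1,117.35
Month 10: $1,117.35 +$15.00 interest = $1,132.35; pay $502.00 → $630.35
Month 11: $630.35 +$9.00 interest = $639.35; pay $502.00 → $137.35
Month 12: $137.35 +$2.00 interest = $139.35; pay $139.35 → $0.00

$139.35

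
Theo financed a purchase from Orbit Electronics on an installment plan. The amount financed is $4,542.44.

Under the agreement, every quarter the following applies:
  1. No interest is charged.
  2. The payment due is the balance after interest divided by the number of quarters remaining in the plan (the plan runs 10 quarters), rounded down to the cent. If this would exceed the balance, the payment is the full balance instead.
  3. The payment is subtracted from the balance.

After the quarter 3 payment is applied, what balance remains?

$3,179.72

Quarter 1: opening $4,542.44; payment $454.24; balance $4,088.20
Quarter 2: opening $4,088.20; payment $454.24; balance $3,633.96
Quarter 3: opening $3,633.96; payment $454.24; balance $3,179.72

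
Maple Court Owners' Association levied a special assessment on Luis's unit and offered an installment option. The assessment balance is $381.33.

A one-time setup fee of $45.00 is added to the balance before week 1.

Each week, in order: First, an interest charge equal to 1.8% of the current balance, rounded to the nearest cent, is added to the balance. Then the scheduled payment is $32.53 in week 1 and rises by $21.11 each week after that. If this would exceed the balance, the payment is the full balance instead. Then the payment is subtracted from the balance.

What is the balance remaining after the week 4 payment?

$196.00

Week 1: $426.33 +$7.67 interest = $434.00; pay $32.53 → $401.47
Week 2: $401.47 +$7.23 interest = $408.70; pay $53.64 → $355.06
Week 3: $355.06 +$6.39 interest = $361.45; pay $74.75 → $286.70
Week 4: $286.70 +$5.16 interest = $291.86; pay $95.86 → $196.00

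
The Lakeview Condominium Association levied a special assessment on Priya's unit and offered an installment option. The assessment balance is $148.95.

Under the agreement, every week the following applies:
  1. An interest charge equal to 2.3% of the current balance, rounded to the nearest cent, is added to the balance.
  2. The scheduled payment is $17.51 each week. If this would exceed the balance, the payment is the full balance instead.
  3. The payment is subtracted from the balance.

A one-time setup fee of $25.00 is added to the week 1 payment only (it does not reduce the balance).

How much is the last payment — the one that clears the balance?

$10.12

Week 1: opening $148.95; interest $3.43 → $152.38; payment $17.51 (+ $25.00 fee); balance $134.87
Week 2: opening $134.87; interest $3.10 → $137.97; payment $17.51; balance $120.46
Week 3: opening $120.46; interest $2.77 → $123.23; payment $17.51; balance $105.72
Week 4: opening $105.72; interest $2.43 → $108.15; payment $17.51; balance $90.64
Week 5: opening $90.64; interest $2.08 → $92.72; payment $17.51; balance $75.21
Week 6: opening $75.21; interest $1.73 → $76.94; payment $17.51; balance $59.43
Week 7: opening $59.43; interest $1.37 → $60.80; payment $17.51; balance $43.29
Week 8: opening $43.29; interest $1.00 → $44.29; payment $17.51; balance $26.78
Week 9: opening $26.78; interest $0.62 → $27.40; payment $17.51; balance $9.89
Week 10: opening $9.89; interest $0.23 → $10.12; payment $10.12; balance $0.00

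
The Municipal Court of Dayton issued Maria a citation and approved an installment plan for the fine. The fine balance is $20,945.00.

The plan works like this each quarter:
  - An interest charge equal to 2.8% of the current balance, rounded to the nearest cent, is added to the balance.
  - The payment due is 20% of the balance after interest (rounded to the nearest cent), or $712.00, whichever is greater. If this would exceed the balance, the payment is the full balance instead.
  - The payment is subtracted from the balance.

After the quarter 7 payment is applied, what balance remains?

Quarter 1: opening $20,945.00; interest $586.46 → $21,531.46; payment $4,306.29; balance $17,225.17
Quarter 2: opening $17,225.17; interest $482.30 → $17,707.47; payment $3,541.49; balance $14,165.98
Quarter 3: opening $14,165.98; interest $396.65 → $14,562.63; payment $2,912.53; balance $11,650.10
Quarter 4: opening $11,650.10; interest $326.20 → $11,976.30; payment $2,395.26; balance $9,581.04
Quarter 5: opening $9,581.04; interest $268.27 → $9,849.31; payment $1,969.86; balance $7,879.45
Quarter 6: opening $7,879.45; interest $220.62 → $8,100.07; payment $1,620.01; balance $6,480.06
Quarter 7: opening $6,480.06; interest $181.44 → $6,661.50; payment $1,332.30; balance $5,329.20

$5,329.20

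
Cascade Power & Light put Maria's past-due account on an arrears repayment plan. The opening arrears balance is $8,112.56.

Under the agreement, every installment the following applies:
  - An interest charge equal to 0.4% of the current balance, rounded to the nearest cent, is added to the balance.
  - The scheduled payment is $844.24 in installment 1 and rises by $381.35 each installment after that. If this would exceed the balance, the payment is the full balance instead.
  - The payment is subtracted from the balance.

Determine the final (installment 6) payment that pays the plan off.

$193.00

Installment 1: $8,112.56 +$32.45 interest = $8,145.01; pay $844.24 → $7,300.77
Installment 2: $7,300.77 +$29.20 interest = $7,329.97; pay $1,225.59 → $6,104.38
Installment 3: $6,104.38 +$24.42 interest = $6,128.80; pay $1,606.94 → $4,521.86
Installment 4: $4,521.86 +$18.09 interest = $4,539.95; pay $1,988.29 → $2,551.66
Installment 5: $2,551.66 +$10.21 interest = $2,561.87; pay $2,369.64 → $192.23
Installment 6: $192.23 +$0.77 interest = $193.00; pay $193.00 → $0.00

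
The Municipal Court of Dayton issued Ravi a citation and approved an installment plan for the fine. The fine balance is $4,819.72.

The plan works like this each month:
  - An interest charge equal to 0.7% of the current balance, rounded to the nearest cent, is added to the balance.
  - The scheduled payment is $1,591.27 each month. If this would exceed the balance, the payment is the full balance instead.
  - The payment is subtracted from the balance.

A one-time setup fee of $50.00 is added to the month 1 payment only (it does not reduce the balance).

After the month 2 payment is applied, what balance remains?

$1,693.76

Month 1: $4,819.72 +$33.74 interest = $4,853.46; pay $1,591.27 (+ $50.00 fee) → $3,262.19
Month 2: $3,262.19 +$22.84 interest = $3,285.03; pay $1,591.27 → $1,693.76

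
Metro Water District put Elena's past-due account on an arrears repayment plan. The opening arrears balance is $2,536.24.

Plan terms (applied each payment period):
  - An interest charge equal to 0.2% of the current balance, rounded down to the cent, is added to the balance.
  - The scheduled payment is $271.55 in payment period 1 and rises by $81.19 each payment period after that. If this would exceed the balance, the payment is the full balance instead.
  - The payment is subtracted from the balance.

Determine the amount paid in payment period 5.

$596.31

Payment period 1: opening $2,536.24; interest $5.07 → $2,541.31; payment $271.55; balance $2,269.76
Payment period 2: opening $2,269.76; interest $4.53 → $2,274.29; payment $352.74; balance $1,921.55
Payment period 3: opening $1,921.55; interest $3.84 → $1,925.39; payment $433.93; balance $1,491.46
Payment period 4: opening $1,491.46; interest $2.98 → $1,494.44; payment $515.12; balance $979.32
Payment period 5: opening $979.32; interest $1.95 → $981.27; payment $596.31; balance $384.96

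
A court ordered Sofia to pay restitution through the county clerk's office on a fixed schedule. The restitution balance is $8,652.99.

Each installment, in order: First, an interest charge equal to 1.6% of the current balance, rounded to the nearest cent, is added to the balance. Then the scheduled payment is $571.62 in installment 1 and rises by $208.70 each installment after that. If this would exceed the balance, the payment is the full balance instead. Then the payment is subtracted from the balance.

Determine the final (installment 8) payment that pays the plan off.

Installment 1: $8,652.99 +$138.45 interest = $8,791.44; pay $571.62 → $8,219.82
Installment 2: $8,219.82 +$131.52 interest = $8,351.34; pay $780.32 → $7,571.02
Installment 3: $7,571.02 +$121.14 interest = $7,692.16; pay $989.02 → $6,703.14
Installment 4: $6,703.14 +$107.25 interest = $6,810.39; pay $1,197.72 → $5,612.67
Installment 5: $5,612.67 +$89.80 interest = $5,702.47; pay $1,406.42 → $4,296.05
Installment 6: $4,296.05 +$68.74 interest = $4,364.79; pay $1,615.12 → $2,749.67
Installment 7: $2,749.67 +$43.99 interest = $2,793.66; pay $1,823.82 → $969.84
Installment 8: $969.84 +$15.52 interest = $985.36; pay $985.36 → $0.00

$985.36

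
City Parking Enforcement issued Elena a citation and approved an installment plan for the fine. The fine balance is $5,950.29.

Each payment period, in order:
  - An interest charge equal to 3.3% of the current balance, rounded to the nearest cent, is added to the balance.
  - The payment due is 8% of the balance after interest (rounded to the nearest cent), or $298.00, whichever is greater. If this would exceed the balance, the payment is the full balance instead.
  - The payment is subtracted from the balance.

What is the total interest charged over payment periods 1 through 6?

$1,041.28

Payment period 1: $5,950.29 +$196.36 interest = $6,146.65; pay $491.73 → $5,654.92
Payment period 2: $5,654.92 +$186.61 interest = $5,841.53; pay $467.32 → $5,374.21
Payment period 3: $5,374.21 +$177.35 interest = $5,551.56; pay $444.12 → $5,107.44
Payment period 4: $5,107.44 +$168.55 interest = $5,275.99; pay $422.08 → $4,853.91
Payment period 5: $4,853.91 +$160.18 interest = $5,014.09; pay $401.13 → $4,612.96
Payment period 6: $4,612.96 +$152.23 interest = $4,765.19; pay $381.22 → $4,383.97
Total interest: $196.36 + $186.61 + $177.35 + $168.55 + $160.18 + $152.23 = $1,041.28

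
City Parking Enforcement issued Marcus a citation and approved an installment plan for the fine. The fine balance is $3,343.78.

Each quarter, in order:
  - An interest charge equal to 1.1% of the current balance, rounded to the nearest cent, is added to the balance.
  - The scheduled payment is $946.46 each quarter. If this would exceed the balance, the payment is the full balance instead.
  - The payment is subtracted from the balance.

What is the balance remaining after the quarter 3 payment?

Quarter 1: $3,343.78 +$36.78 interest = $3,380.56; pay $946.46 → $2,434.10
Quarter 2: $2,434.10 +$26.78 interest = $2,460.88; pay $946.46 → $1,514.42
Quarter 3: $1,514.42 +$16.66 interest = $1,531.08; pay $946.46 → $584.62

$584.62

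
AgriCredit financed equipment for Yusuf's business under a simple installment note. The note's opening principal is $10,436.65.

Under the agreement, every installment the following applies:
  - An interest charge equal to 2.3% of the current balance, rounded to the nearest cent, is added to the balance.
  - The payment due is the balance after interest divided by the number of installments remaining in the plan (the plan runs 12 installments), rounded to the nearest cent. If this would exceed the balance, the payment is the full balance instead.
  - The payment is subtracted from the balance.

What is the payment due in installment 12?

$1,142.58

Installment 1: $10,436.65 +$240.04 interest = $10,676.69; pay $889.72 → $9,786.97
Installment 2: $9,786.97 +$225.10 interest = $10,012.07; pay $910.19 → $9,101.88
Installment 3: $9,101.88 +$209.34 interest = $9,311.22; pay $931.12 → $8,380.10
Installment 4: $8,380.10 +$192.74 interest = $8,572.84; pay $952.54 → $7,620.30
Installment 5: $7,620.30 +$175.27 interest = $7,795.57; pay $974.45 → $6,821.12
Installment 6: $6,821.12 +$156.89 interest = $6,978.01; pay $996.86 → $5,981.15
Installment 7: $5,981.15 +$137.57 interest = $6,118.72; pay $1,019.79 → $5,098.93
Installment 8: $5,098.93 +$117.28 interest = $5,216.21; pay $1,043.24 → $4,172.97
Installment 9: $4,172.97 +$95.98 interest = $4,268.95; pay $1,067.24 → $3,201.71
Installment 10: $3,201.71 +$73.64 interest = $3,275.35; pay $1,091.78 → $2,183.57
Installment 11: $2,183.57 +$50.22 interest = $2,233.79; pay $1,116.90 → $1,116.89
Installment 12: $1,116.89 +$25.69 interest = $1,142.58; pay $1,142.58 → $0.00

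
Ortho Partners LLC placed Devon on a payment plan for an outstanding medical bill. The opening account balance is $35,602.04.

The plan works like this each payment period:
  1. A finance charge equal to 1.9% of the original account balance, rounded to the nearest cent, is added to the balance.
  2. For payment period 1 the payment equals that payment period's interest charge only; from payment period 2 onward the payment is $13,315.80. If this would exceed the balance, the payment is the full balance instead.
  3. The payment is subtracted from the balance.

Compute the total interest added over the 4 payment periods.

# | Opening | Interest | Payment | End bal
1 | $35,602.04 | $676.44 | $676.44 | $35,602.04
2 | $35,602.04 | $676.44 | $13,315.80 | $22,962.68
3 | $22,962.68 | $676.44 | $13,315.80 | $10,323.32
4 | $10,323.32 | $676.44 | $10,999.76 | $0.00
Total interest: $676.44 + $676.44 + $676.44 + $676.44 = $2,705.76

$2,705.76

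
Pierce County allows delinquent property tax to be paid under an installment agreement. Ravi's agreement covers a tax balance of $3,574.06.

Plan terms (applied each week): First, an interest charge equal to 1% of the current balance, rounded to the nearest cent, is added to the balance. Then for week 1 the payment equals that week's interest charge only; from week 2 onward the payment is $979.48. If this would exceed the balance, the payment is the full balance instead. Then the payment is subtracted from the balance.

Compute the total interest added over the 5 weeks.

# | Opening | Interest | Payment | End bal
1 | $3,574.06 | $35.74 | $35.74 | $3,574.06
2 | $3,574.06 | $35.74 | $979.48 | $2,630.32
3 | $2,630.32 | $26.30 | $979.48 | $1,677.14
4 | $1,677.14 | $16.77 | $979.48 | $714.43
5 | $714.43 | $7.14 | $721.57 | $0.00
Total interest: $35.74 + $35.74 + $26.30 + $16.77 + $7.14 = $121.69

$121.69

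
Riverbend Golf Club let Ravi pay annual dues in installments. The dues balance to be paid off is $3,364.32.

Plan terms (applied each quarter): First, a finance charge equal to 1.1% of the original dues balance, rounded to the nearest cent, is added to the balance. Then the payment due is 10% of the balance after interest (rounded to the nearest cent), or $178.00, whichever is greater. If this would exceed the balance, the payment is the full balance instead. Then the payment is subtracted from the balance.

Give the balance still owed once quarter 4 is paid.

Quarter 1: $3,364.32 +$37.01 interest = $3,401.33; pay $340.13 → $3,061.20
Quarter 2: $3,061.20 +$37.01 interest = $3,098.21; pay $309.82 → $2,788.39
Quarter 3: $2,788.39 +$37.01 interest = $2,825.40; pay $282.54 → $2,542.86
Quarter 4: $2,542.86 +$37.01 interest = $2,579.87; pay $257.99 → $2,321.88

$2,321.88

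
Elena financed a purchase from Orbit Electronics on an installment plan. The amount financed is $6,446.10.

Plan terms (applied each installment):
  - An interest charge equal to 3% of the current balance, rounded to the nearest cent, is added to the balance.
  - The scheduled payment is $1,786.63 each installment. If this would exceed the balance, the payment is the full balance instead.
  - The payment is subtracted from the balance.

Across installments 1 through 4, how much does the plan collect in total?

$6,927.07

Installment 1: opening $6,446.10; interest $193.38 → $6,639.48; payment $1,786.63; balance $4,852.85
Installment 2: opening $4,852.85; interest $145.59 → $4,998.44; payment $1,786.63; balance $3,211.81
Installment 3: opening $3,211.81; interest $96.35 → $3,308.16; payment $1,786.63; balance $1,521.53
Installment 4: opening $1,521.53; interest $45.65 → $1,567.18; payment $1,567.18; balance $0.00
Total paid: $6,927.07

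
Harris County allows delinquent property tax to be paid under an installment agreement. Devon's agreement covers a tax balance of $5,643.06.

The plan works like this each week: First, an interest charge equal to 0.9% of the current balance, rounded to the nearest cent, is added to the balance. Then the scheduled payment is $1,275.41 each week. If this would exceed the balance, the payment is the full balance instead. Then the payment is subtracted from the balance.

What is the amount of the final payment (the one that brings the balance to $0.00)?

Week 1: $5,643.06 +$50.79 interest = $5,693.85; pay $1,275.41 → $4,418.44
Week 2: $4,418.44 +$39.77 interest = $4,458.21; pay $1,275.41 → $3,182.80
Week 3: $3,182.80 +$28.65 interest = $3,211.45; pay $1,275.41 → $1,936.04
Week 4: $1,936.04 +$17.42 interest = $1,953.46; pay $1,275.41 → $678.05
Week 5: $678.05 +$6.10 interest = $684.15; pay $684.15 → $0.00

$684.15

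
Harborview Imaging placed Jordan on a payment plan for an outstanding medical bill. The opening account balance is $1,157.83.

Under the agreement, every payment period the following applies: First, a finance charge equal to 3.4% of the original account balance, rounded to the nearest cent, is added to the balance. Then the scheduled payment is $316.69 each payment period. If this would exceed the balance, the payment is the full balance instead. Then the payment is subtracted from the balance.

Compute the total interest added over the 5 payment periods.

$196.85

# | Opening | Interest | Payment | End bal
1 | $1,157.83 | $39.37 | $316.69 | $880.51
2 | $880.51 | $39.37 | $316.69 | $603.19
3 | $603.19 | $39.37 | $316.69 | $325.87
4 | $325.87 | $39.37 | $316.69 | $48.55
5 | $48.55 | $39.37 | $87.92 | $0.00
Total interest: $39.37 + $39.37 + $39.37 + $39.37 + $39.37 = $196.85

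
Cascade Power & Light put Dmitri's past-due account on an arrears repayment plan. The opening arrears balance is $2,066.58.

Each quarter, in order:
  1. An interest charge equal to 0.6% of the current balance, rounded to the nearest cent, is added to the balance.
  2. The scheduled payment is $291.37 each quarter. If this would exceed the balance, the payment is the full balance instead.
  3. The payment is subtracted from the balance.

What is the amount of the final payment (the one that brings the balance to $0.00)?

# | Opening | Interest | Payment | End bal
1 | $2,066.58 | $12.40 | $291.37 | $1,787.61
2 | $1,787.61 | $10.73 | $291.37 | $1,506.97
3 | $1,506.97 | $9.04 | $291.37 | $1,224.64
4 | $1,224.64 | $7.35 | $291.37 | $940.62
5 | $940.62 | $5.64 | $291.37 | $654.89
6 | $654.89 | $3.93 | $291.37 | $367.45
7 | $367.45 | $2.20 | $291.37 | $78.28
8 | $78.28 | $0.47 | $78.75 | $0.00

$78.75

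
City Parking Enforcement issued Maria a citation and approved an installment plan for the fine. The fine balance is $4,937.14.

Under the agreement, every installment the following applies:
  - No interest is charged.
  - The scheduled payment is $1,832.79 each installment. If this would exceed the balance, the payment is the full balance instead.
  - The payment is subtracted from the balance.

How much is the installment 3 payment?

Installment 1: opening $4,937.14; payment $1,832.79; balance $3,104.35
Installment 2: opening $3,104.35; payment $1,832.79; balance $1,271.56
Installment 3: opening $1,271.56; payment $1,271.56; balance $0.00

$1,271.56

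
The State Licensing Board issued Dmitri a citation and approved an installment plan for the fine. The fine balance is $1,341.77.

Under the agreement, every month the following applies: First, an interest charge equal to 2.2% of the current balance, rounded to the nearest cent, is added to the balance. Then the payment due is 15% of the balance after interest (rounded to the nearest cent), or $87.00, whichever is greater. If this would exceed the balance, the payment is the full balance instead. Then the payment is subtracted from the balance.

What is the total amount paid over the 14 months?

$1,523.38

Month 1: $1,341.77 +$29.52 interest = $1,371.29; pay $205.69 → $1,165.60
Month 2: $1,165.60 +$25.64 interest = $1,191.24; pay $178.69 → $1,012.55
Month 3: $1,012.55 +$22.28 interest = $1,034.83; pay $155.22 → $879.61
Month 4: $879.61 +$19.35 interest = $898.96; pay $134.84 → $764.12
Month 5: $764.12 +$16.81 interest = $780.93; pay $117.14 → $663.79
Month 6: $663.79 +$14.60 interest = $678.39; pay $101.76 → $576.63
Month 7: $576.63 +$12.69 interest = $589.32; pay $88.40 → $500.92
Month 8: $500.92 +$11.02 interest = $511.94; pay $87.00 → $424.94
Month 9: $424.94 +$9.35 interest = $434.29; pay $87.00 → $347.29
Month 10: $347.29 +$7.64 interest = $354.93; pay $87.00 → $267.93
Month 11: $267.93 +$5.89 interest = $273.82; pay $87.00 → $186.82
Month 12: $186.82 +$4.11 interest = $190.93; pay $87.00 → $103.93
Month 13: $103.93 +$2.29 interest = $106.22; pay $87.00 → $19.22
Month 14: $19.22 +$0.42 interest = $19.64; pay $19.64 → $0.00
Total paid: $1,523.38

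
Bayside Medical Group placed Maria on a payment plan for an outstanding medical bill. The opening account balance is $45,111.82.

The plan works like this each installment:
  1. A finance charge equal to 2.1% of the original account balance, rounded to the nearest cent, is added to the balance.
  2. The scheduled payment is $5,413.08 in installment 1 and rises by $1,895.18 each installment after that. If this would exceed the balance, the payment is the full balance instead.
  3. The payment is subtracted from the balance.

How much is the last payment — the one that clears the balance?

Installment 1: opening $45,111.82; interest $947.35 → $46,059.17; payment $5,413.08; balance $40,646.09
Installment 2: opening $40,646.09; interest $947.35 → $41,593.44; payment $7,308.26; balance $34,285.18
Installment 3: opening $34,285.18; interest $947.35 → $35,232.53; payment $9,203.44; balance $26,029.09
Installment 4: opening $26,029.09; interest $947.35 → $26,976.44; payment $11,098.62; balance $15,877.82
Installment 5: opening $15,877.82; interest $947.35 → $16,825.17; payment $12,993.80; balance $3,831.37
Installment 6: opening $3,831.37; interest $947.35 → $4,778.72; payment $4,778.72; balance $0.00

$4,778.72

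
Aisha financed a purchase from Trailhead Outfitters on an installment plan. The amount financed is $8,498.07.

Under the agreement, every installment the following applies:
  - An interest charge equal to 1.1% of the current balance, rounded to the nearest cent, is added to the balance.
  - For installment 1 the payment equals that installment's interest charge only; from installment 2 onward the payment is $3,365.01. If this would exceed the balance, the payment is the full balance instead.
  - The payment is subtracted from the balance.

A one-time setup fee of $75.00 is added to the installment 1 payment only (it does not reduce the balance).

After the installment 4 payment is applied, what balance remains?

$0.00

# | Opening | Interest | Payment | Fee | End bal
1 | $8,498.07 | $93.48 | $93.48 | $75.00 | $8,498.07
2 | $8,498.07 | $93.48 | $3,365.01 | — | $5,226.54
3 | $5,226.54 | $57.49 | $3,365.01 | — | $1,919.02
4 | $1,919.02 | $21.11 | $1,940.13 | — | $0.00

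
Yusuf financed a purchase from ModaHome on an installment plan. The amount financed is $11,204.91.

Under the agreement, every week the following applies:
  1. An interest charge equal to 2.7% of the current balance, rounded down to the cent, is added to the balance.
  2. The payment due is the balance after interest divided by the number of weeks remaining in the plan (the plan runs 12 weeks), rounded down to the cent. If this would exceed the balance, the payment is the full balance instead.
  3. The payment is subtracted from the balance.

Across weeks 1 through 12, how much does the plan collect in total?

Week 1: opening $11,204.91; interest $302.53 → $11,507.44; payment $958.95; balance $10,548.49
Week 2: opening $10,548.49; interest $284.80 → $10,833.29; payment $984.84; balance $9,848.45
Week 3: opening $9,848.45; interest $265.90 → $10,114.35; payment $1,011.43; balance $9,102.92
Week 4: opening $9,102.92; interest $245.77 → $9,348.69; payment $1,038.74; balance $8,309.95
Week 5: opening $8,309.95; interest $224.36 → $8,534.31; payment $1,066.78; balance $7,467.53
Week 6: opening $7,467.53; interest $201.62 → $7,669.15; payment $1,095.59; balance $6,573.56
Week 7: opening $6,573.56; interest $177.48 → $6,751.04; payment $1,125.17; balance $5,625.87
Week 8: opening $5,625.87; interest $151.89 → $5,777.76; payment $1,155.55; balance $4,622.21
Week 9: opening $4,622.21; interest $124.79 → $4,747.00; payment $1,186.75; balance $3,560.25
Week 10: opening $3,560.25; interest $96.12 → $3,656.37; payment $1,218.79; balance $2,437.58
Week 11: opening $2,437.58; interest $65.81 → $2,503.39; payment $1,251.69; balance $1,251.70
Week 12: opening $1,251.70; interest $33.79 → $1,285.49; payment $1,285.49; balance $0.00
Total paid: $13,379.77

$13,379.77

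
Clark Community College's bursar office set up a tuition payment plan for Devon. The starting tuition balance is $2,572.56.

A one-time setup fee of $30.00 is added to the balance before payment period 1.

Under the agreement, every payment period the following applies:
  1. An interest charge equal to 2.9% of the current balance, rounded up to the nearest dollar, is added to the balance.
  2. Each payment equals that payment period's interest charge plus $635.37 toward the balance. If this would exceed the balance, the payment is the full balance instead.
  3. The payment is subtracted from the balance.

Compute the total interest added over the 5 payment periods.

Payment period 1: opening $2,602.56; interest $76.00 → $2,678.56; payment $711.37; balance $1,967.19
Payment period 2: opening $1,967.19; interest $58.00 → $2,025.19; payment $693.37; balance $1,331.82
Payment period 3: opening $1,331.82; interest $39.00 → $1,370.82; payment $674.37; balance $696.45
Payment period 4: opening $696.45; interest $21.00 → $717.45; payment $656.37; balance $61.08
Payment period 5: opening $61.08; interest $2.00 → $63.08; payment $63.08; balance $0.00
Total interest: $76.00 + $58.00 + $39.00 + $21.00 + $2.00 = $196.00

$196.00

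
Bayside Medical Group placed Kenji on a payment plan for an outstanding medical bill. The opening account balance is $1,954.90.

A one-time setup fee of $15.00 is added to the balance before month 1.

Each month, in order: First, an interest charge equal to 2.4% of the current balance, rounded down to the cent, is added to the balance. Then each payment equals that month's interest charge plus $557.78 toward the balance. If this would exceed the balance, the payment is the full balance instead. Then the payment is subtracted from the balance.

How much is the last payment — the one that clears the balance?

Month 1: opening $1,969.90; interest $47.27 → $2,017.17; payment $605.05; balance $1,412.12
Month 2: opening $1,412.12; interest $33.89 → $1,446.01; payment $591.67; balance $854.34
Month 3: opening $854.34; interest $20.50 → $874.84; payment $578.28; balance $296.56
Month 4: opening $296.56; interest $7.11 → $303.67; payment $303.67; balance $0.00

$303.67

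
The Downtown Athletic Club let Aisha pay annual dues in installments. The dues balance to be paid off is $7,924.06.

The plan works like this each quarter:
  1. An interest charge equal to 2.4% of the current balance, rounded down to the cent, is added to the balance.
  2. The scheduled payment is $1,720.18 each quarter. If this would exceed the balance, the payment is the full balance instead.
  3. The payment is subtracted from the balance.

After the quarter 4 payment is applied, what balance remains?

$1,580.16

Quarter 1: opening $7,924.06; interest $190.17 → $8,114.23; payment $1,720.18; balance $6,394.05
Quarter 2: opening $6,394.05; interest $153.45 → $6,547.50; payment $1,720.18; balance $4,827.32
Quarter 3: opening $4,827.32; interest $115.85 → $4,943.17; payment $1,720.18; balance $3,222.99
Quarter 4: opening $3,222.99; interest $77.35 → $3,300.34; payment $1,720.18; balance $1,580.16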